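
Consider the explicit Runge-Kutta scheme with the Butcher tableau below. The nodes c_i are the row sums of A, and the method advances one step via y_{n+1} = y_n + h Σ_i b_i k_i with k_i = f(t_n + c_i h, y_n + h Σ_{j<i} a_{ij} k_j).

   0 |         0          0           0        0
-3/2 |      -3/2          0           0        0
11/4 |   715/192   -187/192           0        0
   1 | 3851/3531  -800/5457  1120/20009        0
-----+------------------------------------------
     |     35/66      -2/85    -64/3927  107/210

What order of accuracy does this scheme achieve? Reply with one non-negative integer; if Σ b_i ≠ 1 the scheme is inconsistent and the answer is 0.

4

b = (35/66, -2/85, -64/3927, 107/210)
c = (0, -3/2, 11/4, 1)
Ac = (0, 0, 187/128, 40/107)
Σ b_i: 35/66·1 + (-2/85)·1 + (-64/3927)·1 + 107/210·1 = 1 ✓
b·c: (-2/85)·(-3/2) + (-64/3927)·11/4 + 107/210·1 = 1/2 ✓
b·c²: (-2/85)·9/4 + (-64/3927)·121/16 + 107/210·1 = 1/3 ✓
b·Ac: (-64/3927)·187/128 + 107/210·40/107 = 1/6 ✓
b·c³: (-2/85)·(-27/8) + (-64/3927)·1331/64 + 107/210·1 = 1/4 ✓
b·(c∘Ac): (-64/3927)·2057/512 + 107/210·40/107 = 1/8 ✓
b·Ac²: (-64/3927)·(-561/256) + 107/210·10/107 = 1/12 ✓
b·A²c: 107/210·35/428 = 1/24 ✓; 4 stages ⇒ order 4.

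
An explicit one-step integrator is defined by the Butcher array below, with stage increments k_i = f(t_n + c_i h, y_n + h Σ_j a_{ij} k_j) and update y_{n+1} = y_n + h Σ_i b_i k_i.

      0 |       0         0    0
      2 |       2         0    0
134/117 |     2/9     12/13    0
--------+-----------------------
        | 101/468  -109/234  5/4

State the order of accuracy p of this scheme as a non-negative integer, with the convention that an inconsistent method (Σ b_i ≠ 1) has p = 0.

2

b = (101/468, -109/234, 5/4)
c = (0, 2, 134/117)
Ac = (0, 0, 24/13)
Σ b_i: 101/468·1 + (-109/234)·1 + 5/4·1 = 1 ✓
b·c: (-109/234)·2 + 5/4·134/117 = 1/2 ✓
b·c²: (-109/234)·4 + 5/4·17956/13689 = -3061/13689 ≠ 1/3 ⇒ order 2.
b·Ac: 5/4·24/13 = 30/13 ≠ 1/6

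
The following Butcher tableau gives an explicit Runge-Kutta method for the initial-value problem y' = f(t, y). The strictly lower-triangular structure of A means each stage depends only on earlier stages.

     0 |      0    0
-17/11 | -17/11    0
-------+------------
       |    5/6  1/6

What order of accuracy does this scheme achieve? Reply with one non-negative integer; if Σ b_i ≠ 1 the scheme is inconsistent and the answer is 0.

1

b = (5/6, 1/6)
c = (0, -17/11)
Σ b_i: 5/6·1 + 1/6·1 = 1 ✓
b·c: 1/6·(-17/11) = -17/66 ≠ 1/2 ⇒ order 1.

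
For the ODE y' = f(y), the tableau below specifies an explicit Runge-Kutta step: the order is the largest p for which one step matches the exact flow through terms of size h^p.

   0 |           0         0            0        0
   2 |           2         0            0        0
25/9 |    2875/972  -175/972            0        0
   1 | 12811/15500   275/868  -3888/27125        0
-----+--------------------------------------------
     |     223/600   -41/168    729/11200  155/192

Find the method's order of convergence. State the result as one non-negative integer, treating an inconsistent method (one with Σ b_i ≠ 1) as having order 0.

4

b = (223/600, -41/168, 729/11200, 155/192)
c = (0, 2, 25/9, 1)
Ac = (0, 0, -175/486, 73/310)
Σ b_i: 223/600·1 + (-41/168)·1 + 729/11200·1 + 155/192·1 = 1 ✓
b·c: (-41/168)·2 + 729/11200·25/9 + 155/192·1 = 1/2 ✓
b·c²: (-41/168)·4 + 729/11200·625/81 + 155/192·1 = 1/3 ✓
b·Ac: 729/11200·(-175/486) + 155/192·73/310 = 1/6 ✓
b·c³: (-41/168)·8 + 729/11200·15625/729 + 155/192·1 = 1/4 ✓
b·(c∘Ac): 729/11200·(-4375/4374) + 155/192·73/310 = 1/8 ✓
b·Ac²: 729/11200·(-175/243) + 155/192·5/31 = 1/12 ✓
b·A²c: 155/192·8/155 = 1/24 ✓; 4 stages ⇒ order 4.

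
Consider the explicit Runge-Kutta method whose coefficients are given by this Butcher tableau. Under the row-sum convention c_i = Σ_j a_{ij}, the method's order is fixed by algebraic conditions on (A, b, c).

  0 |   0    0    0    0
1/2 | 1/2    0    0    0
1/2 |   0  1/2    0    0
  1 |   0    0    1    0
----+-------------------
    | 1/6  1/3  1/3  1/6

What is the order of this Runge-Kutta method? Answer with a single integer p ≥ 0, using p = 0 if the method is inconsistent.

b = (1/6, 1/3, 1/3, 1/6)
c = (0, 1/2, 1/2, 1)
Ac = (0, 0, 1/4, 1/2)
Σ b_i: 1/6·1 + 1/3·1 + 1/3·1 + 1/6·1 = 1 ✓
b·c: 1/3·1/2 + 1/3·1/2 + 1/6·1 = 1/2 ✓
b·c²: 1/3·1/4 + 1/3·1/4 + 1/6·1 = 1/3 ✓
b·Ac: 1/3·1/4 + 1/6·1/2 = 1/6 ✓
b·c³: 1/3·1/8 + 1/3·1/8 + 1/6·1 = 1/4 ✓
b·(c∘Ac): 1/3·1/8 + 1/6·1/2 = 1/8 ✓
b·Ac²: 1/3·1/8 + 1/6·1/4 = 1/12 ✓
b·A²c: 1/6·1/4 = 1/24 ✓; 4 stages ⇒ order 4.

4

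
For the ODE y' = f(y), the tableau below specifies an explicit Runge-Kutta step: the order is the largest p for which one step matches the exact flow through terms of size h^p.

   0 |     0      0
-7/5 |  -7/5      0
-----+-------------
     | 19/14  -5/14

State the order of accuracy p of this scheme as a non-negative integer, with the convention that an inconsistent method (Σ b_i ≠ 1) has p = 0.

b = (19/14, -5/14)
c = (0, -7/5)
Σ b_i: 19/14·1 + (-5/14)·1 = 1 ✓
b·c: (-5/14)·(-7/5) = 1/2 ✓; 2 stages ⇒ order 2.

2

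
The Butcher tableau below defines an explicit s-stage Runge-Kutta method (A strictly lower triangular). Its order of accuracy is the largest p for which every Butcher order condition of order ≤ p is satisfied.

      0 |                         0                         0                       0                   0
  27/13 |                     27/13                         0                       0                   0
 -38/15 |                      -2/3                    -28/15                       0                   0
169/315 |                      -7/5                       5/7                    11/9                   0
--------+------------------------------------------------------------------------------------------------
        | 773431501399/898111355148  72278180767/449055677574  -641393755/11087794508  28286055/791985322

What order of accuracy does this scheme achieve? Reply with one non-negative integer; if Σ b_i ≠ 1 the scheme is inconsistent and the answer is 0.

b = (773431501399/898111355148, 72278180767/449055677574, -641393755/11087794508, 28286055/791985322)
c = (0, 27/13, -38/15, 169/315)
Ac = (0, 0, -252/65, -19813/12285)
Σ b_i: 773431501399/898111355148·1 + 72278180767/449055677574·1 + (-641393755/11087794508)·1 + 28286055/791985322·1 = 1 ✓
b·c: 72278180767/449055677574·27/13 + (-641393755/11087794508)·(-38/15) + 28286055/791985322·169/315 = 1/2 ✓
b·c²: 72278180767/449055677574·729/169 + (-641393755/11087794508)·1444/225 + 28286055/791985322·28561/99225 = 1/3 ✓
b·Ac: (-641393755/11087794508)·(-252/65) + 28286055/791985322·(-19813/12285) = 1/6 ✓
b·c³: 72278180767/449055677574·19683/2197 + (-641393755/11087794508)·(-54872/3375) + 28286055/791985322·4826809/31255875 = 64200153481004/26884254381075 ≠ 1/4 ⇒ order 3.
b·(c∘Ac): (-641393755/11087794508)·3192/325 + 28286055/791985322·(-257569/297675) = -5828463943501/9729539680770 ≠ 1/8
b·Ac²: (-641393755/11087794508)·(-6804/845) + 28286055/791985322·26171897/2395575 = 20872931657/24384811230 ≠ 1/12
b·A²c: 28286055/791985322·(-308/65) = -871210494/5147904593 ≠ 1/24

3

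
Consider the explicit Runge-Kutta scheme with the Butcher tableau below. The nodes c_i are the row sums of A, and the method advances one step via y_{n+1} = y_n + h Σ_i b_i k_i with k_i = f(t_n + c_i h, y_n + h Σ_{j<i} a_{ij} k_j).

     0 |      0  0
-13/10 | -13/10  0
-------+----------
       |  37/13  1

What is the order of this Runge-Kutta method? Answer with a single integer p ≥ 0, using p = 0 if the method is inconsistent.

0

b = (37/13, 1)
c = (0, -13/10)
Σ b_i: 37/13·1 + 1·1 = 50/13 ≠ 1 ⇒ order 0.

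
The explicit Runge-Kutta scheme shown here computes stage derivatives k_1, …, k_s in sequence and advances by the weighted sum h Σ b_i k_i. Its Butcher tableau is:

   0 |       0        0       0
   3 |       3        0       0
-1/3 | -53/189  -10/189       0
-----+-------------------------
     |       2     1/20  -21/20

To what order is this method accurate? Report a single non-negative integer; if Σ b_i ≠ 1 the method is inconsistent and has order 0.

b = (2, 1/20, -21/20)
c = (0, 3, -1/3)
Ac = (0, 0, -10/63)
Σ b_i: 2·1 + 1/20·1 + (-21/20)·1 = 1 ✓
b·c: 1/20·3 + (-21/20)·(-1/3) = 1/2 ✓
b·c²: 1/20·9 + (-21/20)·1/9 = 1/3 ✓
b·Ac: (-21/20)·(-10/63) = 1/6 ✓; 3 stages ⇒ order 3.

3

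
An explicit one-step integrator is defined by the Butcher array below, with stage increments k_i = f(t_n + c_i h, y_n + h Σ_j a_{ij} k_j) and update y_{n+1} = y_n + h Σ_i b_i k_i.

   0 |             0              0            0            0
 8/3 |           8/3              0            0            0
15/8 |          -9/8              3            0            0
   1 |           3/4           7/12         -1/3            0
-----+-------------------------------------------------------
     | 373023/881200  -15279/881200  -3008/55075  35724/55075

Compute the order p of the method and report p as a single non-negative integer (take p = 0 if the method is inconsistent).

b = (373023/881200, -15279/881200, -3008/55075, 35724/55075)
c = (0, 8/3, 15/8, 1)
Ac = (0, 0, 8, 67/72)
Σ b_i: 373023/881200·1 + (-15279/881200)·1 + (-3008/55075)·1 + 35724/55075·1 = 1 ✓
b·c: (-15279/881200)·8/3 + (-3008/55075)·15/8 + 35724/55075·1 = 1/2 ✓
b·c²: (-15279/881200)·64/9 + (-3008/55075)·225/64 + 35724/55075·1 = 1/3 ✓
b·Ac: (-3008/55075)·8 + 35724/55075·67/72 = 1/6 ✓
b·c³: (-15279/881200)·512/27 + (-3008/55075)·3375/512 + 35724/55075·1 = -31861/793080 ≠ 1/4 ⇒ order 3.
b·(c∘Ac): (-3008/55075)·15 + 35724/55075·67/72 = -71261/330450 ≠ 1/8
b·Ac²: (-3008/55075)·64/3 + 35724/55075·5143/1728 = 1214027/1586160 ≠ 1/12
b·A²c: 35724/55075·(-8/3) = -95264/55075 ≠ 1/24

3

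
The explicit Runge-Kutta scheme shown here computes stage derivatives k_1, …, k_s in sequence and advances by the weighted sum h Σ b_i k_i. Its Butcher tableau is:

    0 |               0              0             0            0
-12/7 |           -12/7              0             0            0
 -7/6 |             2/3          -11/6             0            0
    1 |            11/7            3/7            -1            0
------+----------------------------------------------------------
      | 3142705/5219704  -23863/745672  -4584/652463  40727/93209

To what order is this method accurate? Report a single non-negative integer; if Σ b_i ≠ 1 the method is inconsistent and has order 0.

b = (3142705/5219704, -23863/745672, -4584/652463, 40727/93209)
c = (0, -12/7, -7/6, 1)
Ac = (0, 0, 22/7, 127/294)
Σ b_i: 3142705/5219704·1 + (-23863/745672)·1 + (-4584/652463)·1 + 40727/93209·1 = 1 ✓
b·c: (-23863/745672)·(-12/7) + (-4584/652463)·(-7/6) + 40727/93209·1 = 1/2 ✓
b·c²: (-23863/745672)·144/49 + (-4584/652463)·49/36 + 40727/93209·1 = 1/3 ✓
b·Ac: (-4584/652463)·22/7 + 40727/93209·127/294 = 1/6 ✓
b·c³: (-23863/745672)·(-1728/343) + (-4584/652463)·(-343/216) + 40727/93209·1 = 3578042/5872167 ≠ 1/4 ⇒ order 3.
b·(c∘Ac): (-4584/652463)·(-11/3) + 40727/93209·127/294 = 5878265/27403446 ≠ 1/8
b·Ac²: (-4584/652463)·(-264/49) + 40727/93209·(-1255/12348) = -154001/23488668 ≠ 1/12
b·A²c: 40727/93209·(-22/7) = -895994/652463 ≠ 1/24

3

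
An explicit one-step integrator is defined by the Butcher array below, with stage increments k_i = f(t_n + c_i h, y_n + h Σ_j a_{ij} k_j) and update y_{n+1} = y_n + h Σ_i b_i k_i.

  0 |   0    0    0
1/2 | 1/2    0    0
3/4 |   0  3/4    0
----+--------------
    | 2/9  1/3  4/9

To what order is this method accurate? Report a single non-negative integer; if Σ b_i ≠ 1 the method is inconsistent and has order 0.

b = (2/9, 1/3, 4/9)
c = (0, 1/2, 3/4)
Ac = (0, 0, 3/8)
Σ b_i: 2/9·1 + 1/3·1 + 4/9·1 = 1 ✓
b·c: 1/3·1/2 + 4/9·3/4 = 1/2 ✓
b·c²: 1/3·1/4 + 4/9·9/16 = 1/3 ✓
b·Ac: 4/9·3/8 = 1/6 ✓; 3 stages ⇒ order 3.

3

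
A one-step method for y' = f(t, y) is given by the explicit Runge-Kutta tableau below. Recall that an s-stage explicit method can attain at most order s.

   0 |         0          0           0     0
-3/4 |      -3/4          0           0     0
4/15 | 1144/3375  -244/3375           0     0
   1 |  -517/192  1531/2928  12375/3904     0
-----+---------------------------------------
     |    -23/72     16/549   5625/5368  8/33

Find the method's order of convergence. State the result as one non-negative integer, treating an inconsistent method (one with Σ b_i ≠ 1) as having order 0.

b = (-23/72, 16/549, 5625/5368, 8/33)
c = (0, -3/4, 4/15, 1)
Ac = (0, 0, 61/1125, 29/64)
Σ b_i: (-23/72)·1 + 16/549·1 + 5625/5368·1 + 8/33·1 = 1 ✓
b·c: 16/549·(-3/4) + 5625/5368·4/15 + 8/33·1 = 1/2 ✓
b·c²: 16/549·9/16 + 5625/5368·16/225 + 8/33·1 = 1/3 ✓
b·Ac: 5625/5368·61/1125 + 8/33·29/64 = 1/6 ✓
b·c³: 16/549·(-27/64) + 5625/5368·64/3375 + 8/33·1 = 1/4 ✓
b·(c∘Ac): 5625/5368·244/16875 + 8/33·29/64 = 1/8 ✓
b·Ac²: 5625/5368·(-61/1500) + 8/33·133/256 = 1/12 ✓
b·A²c: 8/33·11/64 = 1/24 ✓; 4 stages ⇒ order 4.

4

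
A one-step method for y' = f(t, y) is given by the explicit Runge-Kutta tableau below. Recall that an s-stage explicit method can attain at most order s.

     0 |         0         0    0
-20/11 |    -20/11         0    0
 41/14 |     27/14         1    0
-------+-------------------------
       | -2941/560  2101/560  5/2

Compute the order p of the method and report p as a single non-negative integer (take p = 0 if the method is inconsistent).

2

b = (-2941/560, 2101/560, 5/2)
c = (0, -20/11, 41/14)
Ac = (0, 0, -20/11)
Σ b_i: (-2941/560)·1 + 2101/560·1 + 5/2·1 = 1 ✓
b·c: 2101/560·(-20/11) + 5/2·41/14 = 1/2 ✓
b·c²: 2101/560·400/121 + 5/2·1681/196 = 145935/4312 ≠ 1/3 ⇒ order 2.
b·Ac: 5/2·(-20/11) = -50/11 ≠ 1/6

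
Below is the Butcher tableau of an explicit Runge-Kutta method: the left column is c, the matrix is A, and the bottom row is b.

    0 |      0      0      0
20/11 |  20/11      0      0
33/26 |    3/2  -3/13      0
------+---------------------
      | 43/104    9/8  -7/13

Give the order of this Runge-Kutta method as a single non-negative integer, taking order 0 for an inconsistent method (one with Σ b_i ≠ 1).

b = (43/104, 9/8, -7/13)
c = (0, 20/11, 33/26)
Ac = (0, 0, -60/143)
Σ b_i: 43/104·1 + 9/8·1 + (-7/13)·1 = 1 ✓
b·c: 9/8·20/11 + (-7/13)·33/26 = 2532/1859 ≠ 1/2 ⇒ order 1.

1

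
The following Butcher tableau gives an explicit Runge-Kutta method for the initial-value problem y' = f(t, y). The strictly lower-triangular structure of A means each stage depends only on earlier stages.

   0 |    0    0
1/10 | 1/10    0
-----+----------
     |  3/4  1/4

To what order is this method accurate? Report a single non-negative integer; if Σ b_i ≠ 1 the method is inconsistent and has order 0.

1

b = (3/4, 1/4)
c = (0, 1/10)
Σ b_i: 3/4·1 + 1/4·1 = 1 ✓
b·c: 1/4·1/10 = 1/40 ≠ 1/2 ⇒ order 1.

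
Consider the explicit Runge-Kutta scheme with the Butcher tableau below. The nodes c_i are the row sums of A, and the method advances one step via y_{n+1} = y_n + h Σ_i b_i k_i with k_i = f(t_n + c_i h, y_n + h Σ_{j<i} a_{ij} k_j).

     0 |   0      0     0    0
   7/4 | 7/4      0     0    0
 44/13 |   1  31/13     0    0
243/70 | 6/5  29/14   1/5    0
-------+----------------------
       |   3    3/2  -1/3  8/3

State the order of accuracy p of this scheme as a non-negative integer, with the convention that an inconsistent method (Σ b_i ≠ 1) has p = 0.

0

b = (3, 3/2, -1/3, 8/3)
c = (0, 7/4, 44/13, 243/70)
Ac = (0, 0, 217/52, 2237/520)
Σ b_i: 3·1 + 3/2·1 + (-1/3)·1 + 8/3·1 = 41/6 ≠ 1 ⇒ order 0.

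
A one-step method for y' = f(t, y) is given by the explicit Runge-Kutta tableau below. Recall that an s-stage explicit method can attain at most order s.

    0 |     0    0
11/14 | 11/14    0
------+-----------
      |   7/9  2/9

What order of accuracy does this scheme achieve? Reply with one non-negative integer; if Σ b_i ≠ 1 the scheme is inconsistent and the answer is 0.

b = (7/9, 2/9)
c = (0, 11/14)
Σ b_i: 7/9·1 + 2/9·1 = 1 ✓
b·c: 2/9·11/14 = 11/63 ≠ 1/2 ⇒ order 1.

1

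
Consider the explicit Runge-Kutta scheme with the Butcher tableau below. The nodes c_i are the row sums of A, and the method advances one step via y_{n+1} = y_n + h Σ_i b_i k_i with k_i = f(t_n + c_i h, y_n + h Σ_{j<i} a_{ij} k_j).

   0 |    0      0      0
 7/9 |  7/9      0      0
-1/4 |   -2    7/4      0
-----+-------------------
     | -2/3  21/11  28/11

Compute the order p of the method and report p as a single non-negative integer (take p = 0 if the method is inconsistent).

b = (-2/3, 21/11, 28/11)
c = (0, 7/9, -1/4)
Ac = (0, 0, 49/36)
Σ b_i: (-2/3)·1 + 21/11·1 + 28/11·1 = 125/33 ≠ 1 ⇒ order 0.

0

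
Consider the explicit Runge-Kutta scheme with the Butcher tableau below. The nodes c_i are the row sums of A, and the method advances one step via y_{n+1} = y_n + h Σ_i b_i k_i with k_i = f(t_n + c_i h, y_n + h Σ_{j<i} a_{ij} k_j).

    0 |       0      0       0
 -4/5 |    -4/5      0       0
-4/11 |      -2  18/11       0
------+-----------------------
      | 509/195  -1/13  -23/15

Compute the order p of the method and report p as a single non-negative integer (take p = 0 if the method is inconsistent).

1

b = (509/195, -1/13, -23/15)
c = (0, -4/5, -4/11)
Ac = (0, 0, -72/55)
Σ b_i: 509/195·1 + (-1/13)·1 + (-23/15)·1 = 1 ✓
b·c: (-1/13)·(-4/5) + (-23/15)·(-4/11) = 1328/2145 ≠ 1/2 ⇒ order 1.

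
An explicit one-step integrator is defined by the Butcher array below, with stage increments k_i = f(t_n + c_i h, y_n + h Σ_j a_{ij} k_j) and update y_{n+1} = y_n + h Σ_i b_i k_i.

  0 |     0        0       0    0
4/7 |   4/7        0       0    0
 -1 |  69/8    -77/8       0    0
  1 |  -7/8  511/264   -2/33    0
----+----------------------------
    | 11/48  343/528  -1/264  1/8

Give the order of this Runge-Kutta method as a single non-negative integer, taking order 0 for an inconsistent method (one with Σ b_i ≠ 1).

4

b = (11/48, 343/528, -1/264, 1/8)
c = (0, 4/7, -1, 1)
Ac = (0, 0, -11/2, 7/6)
Σ b_i: 11/48·1 + 343/528·1 + (-1/264)·1 + 1/8·1 = 1 ✓
b·c: 343/528·4/7 + (-1/264)·(-1) + 1/8·1 = 1/2 ✓
b·c²: 343/528·16/49 + (-1/264)·1 + 1/8·1 = 1/3 ✓
b·Ac: (-1/264)·(-11/2) + 1/8·7/6 = 1/6 ✓
b·c³: 343/528·64/343 + (-1/264)·(-1) + 1/8·1 = 1/4 ✓
b·(c∘Ac): (-1/264)·11/2 + 1/8·7/6 = 1/8 ✓
b·Ac²: (-1/264)·(-22/7) + 1/8·4/7 = 1/12 ✓
b·A²c: 1/8·1/3 = 1/24 ✓; 4 stages ⇒ order 4.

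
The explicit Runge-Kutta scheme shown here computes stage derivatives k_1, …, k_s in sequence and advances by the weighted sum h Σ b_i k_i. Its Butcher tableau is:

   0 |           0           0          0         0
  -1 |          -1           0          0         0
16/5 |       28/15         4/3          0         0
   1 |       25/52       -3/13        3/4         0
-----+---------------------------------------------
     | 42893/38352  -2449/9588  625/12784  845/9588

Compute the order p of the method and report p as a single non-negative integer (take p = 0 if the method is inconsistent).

b = (42893/38352, -2449/9588, 625/12784, 845/9588)
c = (0, -1, 16/5, 1)
Ac = (0, 0, -4/3, 171/65)
Σ b_i: 42893/38352·1 + (-2449/9588)·1 + 625/12784·1 + 845/9588·1 = 1 ✓
b·c: (-2449/9588)·(-1) + 625/12784·16/5 + 845/9588·1 = 1/2 ✓
b·c²: (-2449/9588)·1 + 625/12784·256/25 + 845/9588·1 = 1/3 ✓
b·Ac: 625/12784·(-4/3) + 845/9588·171/65 = 1/6 ✓
b·c³: (-2449/9588)·(-1) + 625/12784·4096/125 + 845/9588·1 = 3109/1598 ≠ 1/4 ⇒ order 3.
b·(c∘Ac): 625/12784·(-64/15) + 845/9588·171/65 = 223/9588 ≠ 1/8
b·Ac²: 625/12784·4/3 + 845/9588·2421/325 = 17299/23970 ≠ 1/12
b·A²c: 845/9588·(-1) = -845/9588 ≠ 1/24

3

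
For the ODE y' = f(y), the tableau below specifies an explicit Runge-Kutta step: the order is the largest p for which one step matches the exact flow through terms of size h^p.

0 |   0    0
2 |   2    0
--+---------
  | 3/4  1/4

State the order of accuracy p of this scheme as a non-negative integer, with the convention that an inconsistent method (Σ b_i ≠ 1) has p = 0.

2

b = (3/4, 1/4)
c = (0, 2)
Σ b_i: 3/4·1 + 1/4·1 = 1 ✓
b·c: 1/4·2 = 1/2 ✓; 2 stages ⇒ order 2.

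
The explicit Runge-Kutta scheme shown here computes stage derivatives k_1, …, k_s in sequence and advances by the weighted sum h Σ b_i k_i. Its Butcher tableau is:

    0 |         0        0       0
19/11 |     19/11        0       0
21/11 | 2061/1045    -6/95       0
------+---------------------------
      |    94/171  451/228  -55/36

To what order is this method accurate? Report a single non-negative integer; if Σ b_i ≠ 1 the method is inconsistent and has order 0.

b = (94/171, 451/228, -55/36)
c = (0, 19/11, 21/11)
Ac = (0, 0, -6/55)
Σ b_i: 94/171·1 + 451/228·1 + (-55/36)·1 = 1 ✓
b·c: 451/228·19/11 + (-55/36)·21/11 = 1/2 ✓
b·c²: 451/228·361/121 + (-55/36)·441/121 = 1/3 ✓
b·Ac: (-55/36)·(-6/55) = 1/6 ✓; 3 stages ⇒ order 3.

3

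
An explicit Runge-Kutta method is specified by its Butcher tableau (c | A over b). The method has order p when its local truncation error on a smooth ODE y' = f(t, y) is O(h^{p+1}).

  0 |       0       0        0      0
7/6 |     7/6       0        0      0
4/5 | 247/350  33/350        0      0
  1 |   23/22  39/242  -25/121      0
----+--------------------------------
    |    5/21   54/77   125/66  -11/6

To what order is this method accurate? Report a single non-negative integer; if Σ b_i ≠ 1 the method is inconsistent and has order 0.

4

b = (5/21, 54/77, 125/66, -11/6)
c = (0, 7/6, 4/5, 1)
Ac = (0, 0, 11/100, 1/44)
Σ b_i: 5/21·1 + 54/77·1 + 125/66·1 + (-11/6)·1 = 1 ✓
b·c: 54/77·7/6 + 125/66·4/5 + (-11/6)·1 = 1/2 ✓
b·c²: 54/77·49/36 + 125/66·16/25 + (-11/6)·1 = 1/3 ✓
b·Ac: 125/66·11/100 + (-11/6)·1/44 = 1/6 ✓
b·c³: 54/77·343/216 + 125/66·64/125 + (-11/6)·1 = 1/4 ✓
b·(c∘Ac): 125/66·11/125 + (-11/6)·1/44 = 1/8 ✓
b·Ac²: 125/66·77/600 + (-11/6)·23/264 = 1/12 ✓
b·A²c: (-11/6)·(-1/44) = 1/24 ✓; 4 stages ⇒ order 4.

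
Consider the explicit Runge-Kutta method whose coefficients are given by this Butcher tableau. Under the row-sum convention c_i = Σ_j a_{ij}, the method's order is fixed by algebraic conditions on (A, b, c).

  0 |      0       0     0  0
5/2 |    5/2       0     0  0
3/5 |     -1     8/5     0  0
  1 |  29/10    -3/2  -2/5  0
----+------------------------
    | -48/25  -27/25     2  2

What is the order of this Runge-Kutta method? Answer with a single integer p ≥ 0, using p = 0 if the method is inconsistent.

b = (-48/25, -27/25, 2, 2)
c = (0, 5/2, 3/5, 1)
Ac = (0, 0, 4, -399/100)
Σ b_i: (-48/25)·1 + (-27/25)·1 + 2·1 + 2·1 = 1 ✓
b·c: (-27/25)·5/2 + 2·3/5 + 2·1 = 1/2 ✓
b·c²: (-27/25)·25/4 + 2·9/25 + 2·1 = -403/100 ≠ 1/3 ⇒ order 2.
b·Ac: 2·4 + 2·(-399/100) = 1/50 ≠ 1/6

2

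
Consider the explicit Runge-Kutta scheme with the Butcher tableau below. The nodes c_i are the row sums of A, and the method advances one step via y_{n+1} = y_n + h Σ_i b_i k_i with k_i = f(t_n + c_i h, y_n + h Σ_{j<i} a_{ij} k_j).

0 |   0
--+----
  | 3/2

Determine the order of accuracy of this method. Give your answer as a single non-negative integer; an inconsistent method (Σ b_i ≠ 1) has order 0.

0

b = (3/2)
c = (0)
Σ b_i: 3/2·1 = 3/2 ≠ 1 ⇒ order 0.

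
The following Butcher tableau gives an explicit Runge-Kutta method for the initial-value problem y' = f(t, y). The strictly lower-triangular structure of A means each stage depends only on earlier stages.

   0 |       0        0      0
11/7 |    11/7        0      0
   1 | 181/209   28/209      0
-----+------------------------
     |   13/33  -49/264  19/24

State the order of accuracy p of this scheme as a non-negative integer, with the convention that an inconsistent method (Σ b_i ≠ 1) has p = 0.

b = (13/33, -49/264, 19/24)
c = (0, 11/7, 1)
Ac = (0, 0, 4/19)
Σ b_i: 13/33·1 + (-49/264)·1 + 19/24·1 = 1 ✓
b·c: (-49/264)·11/7 + 19/24·1 = 1/2 ✓
b·c²: (-49/264)·121/49 + 19/24·1 = 1/3 ✓
b·Ac: 19/24·4/19 = 1/6 ✓; 3 stages ⇒ order 3.

3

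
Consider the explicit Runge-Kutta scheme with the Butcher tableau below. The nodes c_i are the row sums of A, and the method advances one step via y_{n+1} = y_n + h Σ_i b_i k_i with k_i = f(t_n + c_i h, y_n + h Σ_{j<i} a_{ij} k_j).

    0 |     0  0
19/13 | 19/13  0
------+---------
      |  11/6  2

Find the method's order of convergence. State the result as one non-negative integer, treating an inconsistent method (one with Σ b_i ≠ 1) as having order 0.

b = (11/6, 2)
c = (0, 19/13)
Σ b_i: 11/6·1 + 2·1 = 23/6 ≠ 1 ⇒ order 0.

0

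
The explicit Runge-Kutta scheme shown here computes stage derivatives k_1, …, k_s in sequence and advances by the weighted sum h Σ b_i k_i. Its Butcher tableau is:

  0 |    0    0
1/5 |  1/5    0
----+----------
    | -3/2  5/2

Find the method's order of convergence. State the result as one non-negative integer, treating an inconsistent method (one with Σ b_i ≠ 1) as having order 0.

2

b = (-3/2, 5/2)
c = (0, 1/5)
Σ b_i: (-3/2)·1 + 5/2·1 = 1 ✓
b·c: 5/2·1/5 = 1/2 ✓; 2 stages ⇒ order 2.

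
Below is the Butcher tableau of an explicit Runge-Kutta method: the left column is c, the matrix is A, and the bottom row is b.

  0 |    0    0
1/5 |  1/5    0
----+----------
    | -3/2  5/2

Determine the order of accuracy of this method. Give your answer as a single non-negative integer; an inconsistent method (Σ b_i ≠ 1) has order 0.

b = (-3/2, 5/2)
c = (0, 1/5)
Σ b_i: (-3/2)·1 + 5/2·1 = 1 ✓
b·c: 5/2·1/5 = 1/2 ✓; 2 stages ⇒ order 2.

2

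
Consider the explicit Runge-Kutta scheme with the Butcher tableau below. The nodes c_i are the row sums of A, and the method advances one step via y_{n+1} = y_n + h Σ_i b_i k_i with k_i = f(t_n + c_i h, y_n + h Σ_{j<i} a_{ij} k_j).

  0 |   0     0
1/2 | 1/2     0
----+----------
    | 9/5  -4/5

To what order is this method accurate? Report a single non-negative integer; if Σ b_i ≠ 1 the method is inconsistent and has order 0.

1

b = (9/5, -4/5)
c = (0, 1/2)
Σ b_i: 9/5·1 + (-4/5)·1 = 1 ✓
b·c: (-4/5)·1/2 = -2/5 ≠ 1/2 ⇒ order 1.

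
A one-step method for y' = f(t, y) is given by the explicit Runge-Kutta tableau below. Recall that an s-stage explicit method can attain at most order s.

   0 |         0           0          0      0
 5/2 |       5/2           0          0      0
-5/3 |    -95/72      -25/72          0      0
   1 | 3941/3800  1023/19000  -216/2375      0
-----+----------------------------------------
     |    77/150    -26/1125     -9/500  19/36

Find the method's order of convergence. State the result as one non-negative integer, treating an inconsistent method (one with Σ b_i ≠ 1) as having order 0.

b = (77/150, -26/1125, -9/500, 19/36)
c = (0, 5/2, -5/3, 1)
Ac = (0, 0, -125/144, 87/304)
Σ b_i: 77/150·1 + (-26/1125)·1 + (-9/500)·1 + 19/36·1 = 1 ✓
b·c: (-26/1125)·5/2 + (-9/500)·(-5/3) + 19/36·1 = 1/2 ✓
b·c²: (-26/1125)·25/4 + (-9/500)·25/9 + 19/36·1 = 1/3 ✓
b·Ac: (-9/500)·(-125/144) + 19/36·87/304 = 1/6 ✓
b·c³: (-26/1125)·125/8 + (-9/500)·(-125/27) + 19/36·1 = 1/4 ✓
b·(c∘Ac): (-9/500)·625/432 + 19/36·87/304 = 1/8 ✓
b·Ac²: (-9/500)·(-625/288) + 19/36·51/608 = 1/12 ✓
b·A²c: 19/36·3/38 = 1/24 ✓; 4 stages ⇒ order 4.

4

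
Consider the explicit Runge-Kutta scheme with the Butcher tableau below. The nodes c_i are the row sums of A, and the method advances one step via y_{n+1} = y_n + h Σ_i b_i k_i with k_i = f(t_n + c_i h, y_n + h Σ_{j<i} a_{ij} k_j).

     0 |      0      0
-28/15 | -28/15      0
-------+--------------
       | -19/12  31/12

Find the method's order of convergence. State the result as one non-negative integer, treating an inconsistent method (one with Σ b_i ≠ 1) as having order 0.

b = (-19/12, 31/12)
c = (0, -28/15)
Σ b_i: (-19/12)·1 + 31/12·1 = 1 ✓
b·c: 31/12·(-28/15) = -217/45 ≠ 1/2 ⇒ order 1.

1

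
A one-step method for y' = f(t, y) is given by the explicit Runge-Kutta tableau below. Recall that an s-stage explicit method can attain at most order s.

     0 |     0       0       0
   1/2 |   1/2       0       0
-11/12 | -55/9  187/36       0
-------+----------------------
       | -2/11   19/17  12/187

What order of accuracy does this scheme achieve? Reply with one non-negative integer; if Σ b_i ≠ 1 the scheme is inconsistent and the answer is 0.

b = (-2/11, 19/17, 12/187)
c = (0, 1/2, -11/12)
Ac = (0, 0, 187/72)
Σ b_i: (-2/11)·1 + 19/17·1 + 12/187·1 = 1 ✓
b·c: 19/17·1/2 + 12/187·(-11/12) = 1/2 ✓
b·c²: 19/17·1/4 + 12/187·121/144 = 1/3 ✓
b·Ac: 12/187·187/72 = 1/6 ✓; 3 stages ⇒ order 3.

3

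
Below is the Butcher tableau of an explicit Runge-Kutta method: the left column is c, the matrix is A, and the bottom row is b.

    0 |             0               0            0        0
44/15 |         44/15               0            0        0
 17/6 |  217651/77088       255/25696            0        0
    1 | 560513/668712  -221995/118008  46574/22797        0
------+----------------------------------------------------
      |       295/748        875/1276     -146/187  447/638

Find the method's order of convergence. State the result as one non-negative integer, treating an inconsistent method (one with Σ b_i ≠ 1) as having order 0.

4

b = (295/748, 875/1276, -146/187, 447/638)
c = (0, 44/15, 17/6, 1)
Ac = (0, 0, 17/584, 725/2682)
Σ b_i: 295/748·1 + 875/1276·1 + (-146/187)·1 + 447/638·1 = 1 ✓
b·c: 875/1276·44/15 + (-146/187)·17/6 + 447/638·1 = 1/2 ✓
b·c²: 875/1276·1936/225 + (-146/187)·289/36 + 447/638·1 = 1/3 ✓
b·Ac: (-146/187)·17/584 + 447/638·725/2682 = 1/6 ✓
b·c³: 875/1276·85184/3375 + (-146/187)·4913/216 + 447/638·1 = 1/4 ✓
b·(c∘Ac): (-146/187)·289/3504 + 447/638·725/2682 = 1/8 ✓
b·Ac²: (-146/187)·187/2190 + 447/638·319/1490 = 1/12 ✓
b·A²c: 447/638·319/5364 = 1/24 ✓; 4 stages ⇒ order 4.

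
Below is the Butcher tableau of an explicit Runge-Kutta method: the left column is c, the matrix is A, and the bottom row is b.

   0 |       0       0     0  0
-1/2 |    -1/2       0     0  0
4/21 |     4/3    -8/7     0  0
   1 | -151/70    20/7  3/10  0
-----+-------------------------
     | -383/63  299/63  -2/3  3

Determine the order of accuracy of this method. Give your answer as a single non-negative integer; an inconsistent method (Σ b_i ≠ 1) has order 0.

b = (-383/63, 299/63, -2/3, 3)
c = (0, -1/2, 4/21, 1)
Ac = (0, 0, 4/7, -48/35)
Σ b_i: (-383/63)·1 + 299/63·1 + (-2/3)·1 + 3·1 = 1 ✓
b·c: 299/63·(-1/2) + (-2/3)·4/21 + 3·1 = 1/2 ✓
b·c²: 299/63·1/4 + (-2/3)·16/441 + 3·1 = 22027/5292 ≠ 1/3 ⇒ order 2.
b·Ac: (-2/3)·4/7 + 3·(-48/35) = -472/105 ≠ 1/6

2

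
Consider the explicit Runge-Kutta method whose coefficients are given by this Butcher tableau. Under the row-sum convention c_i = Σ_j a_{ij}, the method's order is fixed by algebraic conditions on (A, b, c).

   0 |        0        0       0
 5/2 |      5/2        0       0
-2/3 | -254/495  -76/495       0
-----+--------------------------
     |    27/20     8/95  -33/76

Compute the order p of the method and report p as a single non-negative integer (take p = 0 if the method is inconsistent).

3

b = (27/20, 8/95, -33/76)
c = (0, 5/2, -2/3)
Ac = (0, 0, -38/99)
Σ b_i: 27/20·1 + 8/95·1 + (-33/76)·1 = 1 ✓
b·c: 8/95·5/2 + (-33/76)·(-2/3) = 1/2 ✓
b·c²: 8/95·25/4 + (-33/76)·4/9 = 1/3 ✓
b·Ac: (-33/76)·(-38/99) = 1/6 ✓; 3 stages ⇒ order 3.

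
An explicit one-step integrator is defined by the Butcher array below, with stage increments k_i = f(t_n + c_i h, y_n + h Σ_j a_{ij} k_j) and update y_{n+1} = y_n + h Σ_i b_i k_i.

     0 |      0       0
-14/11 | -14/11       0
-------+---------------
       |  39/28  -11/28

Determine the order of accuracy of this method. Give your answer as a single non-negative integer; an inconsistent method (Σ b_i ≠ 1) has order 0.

2

b = (39/28, -11/28)
c = (0, -14/11)
Σ b_i: 39/28·1 + (-11/28)·1 = 1 ✓
b·c: (-11/28)·(-14/11) = 1/2 ✓; 2 stages ⇒ order 2.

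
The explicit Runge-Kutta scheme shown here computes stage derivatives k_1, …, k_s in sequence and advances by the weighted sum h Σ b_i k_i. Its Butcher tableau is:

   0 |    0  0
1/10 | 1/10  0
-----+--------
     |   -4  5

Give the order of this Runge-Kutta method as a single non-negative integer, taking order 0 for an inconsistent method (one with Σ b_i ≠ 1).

b = (-4, 5)
c = (0, 1/10)
Σ b_i: (-4)·1 + 5·1 = 1 ✓
b·c: 5·1/10 = 1/2 ✓; 2 stages ⇒ order 2.

2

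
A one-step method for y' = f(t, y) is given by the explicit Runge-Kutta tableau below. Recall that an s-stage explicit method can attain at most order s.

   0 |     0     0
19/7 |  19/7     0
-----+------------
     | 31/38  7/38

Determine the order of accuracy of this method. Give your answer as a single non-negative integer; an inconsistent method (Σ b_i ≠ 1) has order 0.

b = (31/38, 7/38)
c = (0, 19/7)
Σ b_i: 31/38·1 + 7/38·1 = 1 ✓
b·c: 7/38·19/7 = 1/2 ✓; 2 stages ⇒ order 2.

2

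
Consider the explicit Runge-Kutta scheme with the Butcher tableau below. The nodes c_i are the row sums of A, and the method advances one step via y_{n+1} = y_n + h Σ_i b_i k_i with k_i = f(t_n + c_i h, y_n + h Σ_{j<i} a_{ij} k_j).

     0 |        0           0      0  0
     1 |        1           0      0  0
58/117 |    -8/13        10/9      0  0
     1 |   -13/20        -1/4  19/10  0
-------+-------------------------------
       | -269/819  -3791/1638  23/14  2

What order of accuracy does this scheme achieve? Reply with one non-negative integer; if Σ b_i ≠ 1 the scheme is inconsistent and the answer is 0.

2

b = (-269/819, -3791/1638, 23/14, 2)
c = (0, 1, 58/117, 1)
Ac = (0, 0, 10/9, 1619/2340)
Σ b_i: (-269/819)·1 + (-3791/1638)·1 + 23/14·1 + 2·1 = 1 ✓
b·c: (-3791/1638)·1 + 23/14·58/117 + 2·1 = 1/2 ✓
b·c²: (-3791/1638)·1 + 23/14·3364/13689 + 2·1 = 17117/191646 ≠ 1/3 ⇒ order 2.
b·Ac: 23/14·10/9 + 2·1619/2340 = 8761/2730 ≠ 1/6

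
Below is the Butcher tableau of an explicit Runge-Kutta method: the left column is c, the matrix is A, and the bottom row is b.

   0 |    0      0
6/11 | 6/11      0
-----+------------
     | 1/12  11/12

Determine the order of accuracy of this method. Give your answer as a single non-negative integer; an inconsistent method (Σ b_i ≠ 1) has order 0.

2

b = (1/12, 11/12)
c = (0, 6/11)
Σ b_i: 1/12·1 + 11/12·1 = 1 ✓
b·c: 11/12·6/11 = 1/2 ✓; 2 stages ⇒ order 2.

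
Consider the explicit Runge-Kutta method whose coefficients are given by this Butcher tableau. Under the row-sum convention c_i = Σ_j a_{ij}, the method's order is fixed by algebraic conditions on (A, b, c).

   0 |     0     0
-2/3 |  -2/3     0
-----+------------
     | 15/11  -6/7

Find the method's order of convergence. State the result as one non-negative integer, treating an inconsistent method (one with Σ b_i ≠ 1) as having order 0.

0

b = (15/11, -6/7)
c = (0, -2/3)
Σ b_i: 15/11·1 + (-6/7)·1 = 39/77 ≠ 1 ⇒ order 0.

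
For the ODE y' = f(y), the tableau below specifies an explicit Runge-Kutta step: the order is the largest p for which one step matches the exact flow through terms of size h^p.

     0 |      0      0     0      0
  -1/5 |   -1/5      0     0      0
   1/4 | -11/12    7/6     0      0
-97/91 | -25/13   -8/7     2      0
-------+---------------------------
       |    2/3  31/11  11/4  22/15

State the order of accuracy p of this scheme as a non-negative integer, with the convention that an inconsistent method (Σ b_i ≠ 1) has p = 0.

0

b = (2/3, 31/11, 11/4, 22/15)
c = (0, -1/5, 1/4, -97/91)
Ac = (0, 0, -7/30, 51/70)
Σ b_i: 2/3·1 + 31/11·1 + 11/4·1 + 22/15·1 = 5083/660 ≠ 1 ⇒ order 0.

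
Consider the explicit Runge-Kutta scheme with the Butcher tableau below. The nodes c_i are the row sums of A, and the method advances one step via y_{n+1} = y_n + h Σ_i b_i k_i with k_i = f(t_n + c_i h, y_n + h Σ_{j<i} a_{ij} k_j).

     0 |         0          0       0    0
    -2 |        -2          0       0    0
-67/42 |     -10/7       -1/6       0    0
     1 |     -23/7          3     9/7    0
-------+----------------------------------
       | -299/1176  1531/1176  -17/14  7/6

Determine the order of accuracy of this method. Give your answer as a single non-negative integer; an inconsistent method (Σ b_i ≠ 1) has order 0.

2

b = (-299/1176, 1531/1176, -17/14, 7/6)
c = (0, -2, -67/42, 1)
Ac = (0, 0, 1/3, -789/98)
Σ b_i: (-299/1176)·1 + 1531/1176·1 + (-17/14)·1 + 7/6·1 = 1 ✓
b·c: 1531/1176·(-2) + (-17/14)·(-67/42) + 7/6·1 = 1/2 ✓
b·c²: 1531/1176·4 + (-17/14)·4489/1764 + 7/6·1 = 81103/24696 ≠ 1/3 ⇒ order 2.
b·Ac: (-17/14)·1/3 + 7/6·(-789/98) = -823/84 ≠ 1/6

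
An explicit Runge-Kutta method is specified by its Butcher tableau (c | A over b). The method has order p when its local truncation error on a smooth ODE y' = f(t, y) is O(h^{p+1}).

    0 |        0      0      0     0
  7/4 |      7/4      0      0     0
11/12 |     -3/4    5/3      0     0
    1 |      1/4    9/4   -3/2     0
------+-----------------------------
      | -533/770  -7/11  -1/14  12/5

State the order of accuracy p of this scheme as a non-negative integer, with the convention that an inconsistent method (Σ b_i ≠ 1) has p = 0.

1

b = (-533/770, -7/11, -1/14, 12/5)
c = (0, 7/4, 11/12, 1)
Ac = (0, 0, 35/12, 41/16)
Σ b_i: (-533/770)·1 + (-7/11)·1 + (-1/14)·1 + 12/5·1 = 1 ✓
b·c: (-7/11)·7/4 + (-1/14)·11/12 + 12/5·1 = 11281/9240 ≠ 1/2 ⇒ order 1.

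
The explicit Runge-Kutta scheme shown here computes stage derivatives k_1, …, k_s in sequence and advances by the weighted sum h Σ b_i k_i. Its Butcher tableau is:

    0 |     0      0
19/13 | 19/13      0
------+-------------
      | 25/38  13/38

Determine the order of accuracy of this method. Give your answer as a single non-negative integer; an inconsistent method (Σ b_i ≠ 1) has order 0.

2

b = (25/38, 13/38)
c = (0, 19/13)
Σ b_i: 25/38·1 + 13/38·1 = 1 ✓
b·c: 13/38·19/13 = 1/2 ✓; 2 stages ⇒ order 2.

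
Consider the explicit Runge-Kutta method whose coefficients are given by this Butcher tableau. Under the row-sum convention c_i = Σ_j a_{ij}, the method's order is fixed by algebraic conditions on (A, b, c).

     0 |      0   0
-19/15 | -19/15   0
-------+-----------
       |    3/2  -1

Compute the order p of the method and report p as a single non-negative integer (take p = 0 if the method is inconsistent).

0

b = (3/2, -1)
c = (0, -19/15)
Σ b_i: 3/2·1 + (-1)·1 = 1/2 ≠ 1 ⇒ order 0.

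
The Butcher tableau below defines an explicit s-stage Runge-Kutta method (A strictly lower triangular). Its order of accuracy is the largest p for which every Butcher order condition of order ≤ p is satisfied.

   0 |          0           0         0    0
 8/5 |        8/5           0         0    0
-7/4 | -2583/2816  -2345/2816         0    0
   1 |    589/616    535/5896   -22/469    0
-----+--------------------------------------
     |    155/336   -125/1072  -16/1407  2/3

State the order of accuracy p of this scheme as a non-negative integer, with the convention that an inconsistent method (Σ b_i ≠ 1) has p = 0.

4

b = (155/336, -125/1072, -16/1407, 2/3)
c = (0, 8/5, -7/4, 1)
Ac = (0, 0, -469/352, 5/22)
Σ b_i: 155/336·1 + (-125/1072)·1 + (-16/1407)·1 + 2/3·1 = 1 ✓
b·c: (-125/1072)·8/5 + (-16/1407)·(-7/4) + 2/3·1 = 1/2 ✓
b·c²: (-125/1072)·64/25 + (-16/1407)·49/16 + 2/3·1 = 1/3 ✓
b·Ac: (-16/1407)·(-469/352) + 2/3·5/22 = 1/6 ✓
b·c³: (-125/1072)·512/125 + (-16/1407)·(-343/64) + 2/3·1 = 1/4 ✓
b·(c∘Ac): (-16/1407)·3283/1408 + 2/3·5/22 = 1/8 ✓
b·Ac²: (-16/1407)·(-469/220) + 2/3·39/440 = 1/12 ✓
b·A²c: 2/3·1/16 = 1/24 ✓; 4 stages ⇒ order 4.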